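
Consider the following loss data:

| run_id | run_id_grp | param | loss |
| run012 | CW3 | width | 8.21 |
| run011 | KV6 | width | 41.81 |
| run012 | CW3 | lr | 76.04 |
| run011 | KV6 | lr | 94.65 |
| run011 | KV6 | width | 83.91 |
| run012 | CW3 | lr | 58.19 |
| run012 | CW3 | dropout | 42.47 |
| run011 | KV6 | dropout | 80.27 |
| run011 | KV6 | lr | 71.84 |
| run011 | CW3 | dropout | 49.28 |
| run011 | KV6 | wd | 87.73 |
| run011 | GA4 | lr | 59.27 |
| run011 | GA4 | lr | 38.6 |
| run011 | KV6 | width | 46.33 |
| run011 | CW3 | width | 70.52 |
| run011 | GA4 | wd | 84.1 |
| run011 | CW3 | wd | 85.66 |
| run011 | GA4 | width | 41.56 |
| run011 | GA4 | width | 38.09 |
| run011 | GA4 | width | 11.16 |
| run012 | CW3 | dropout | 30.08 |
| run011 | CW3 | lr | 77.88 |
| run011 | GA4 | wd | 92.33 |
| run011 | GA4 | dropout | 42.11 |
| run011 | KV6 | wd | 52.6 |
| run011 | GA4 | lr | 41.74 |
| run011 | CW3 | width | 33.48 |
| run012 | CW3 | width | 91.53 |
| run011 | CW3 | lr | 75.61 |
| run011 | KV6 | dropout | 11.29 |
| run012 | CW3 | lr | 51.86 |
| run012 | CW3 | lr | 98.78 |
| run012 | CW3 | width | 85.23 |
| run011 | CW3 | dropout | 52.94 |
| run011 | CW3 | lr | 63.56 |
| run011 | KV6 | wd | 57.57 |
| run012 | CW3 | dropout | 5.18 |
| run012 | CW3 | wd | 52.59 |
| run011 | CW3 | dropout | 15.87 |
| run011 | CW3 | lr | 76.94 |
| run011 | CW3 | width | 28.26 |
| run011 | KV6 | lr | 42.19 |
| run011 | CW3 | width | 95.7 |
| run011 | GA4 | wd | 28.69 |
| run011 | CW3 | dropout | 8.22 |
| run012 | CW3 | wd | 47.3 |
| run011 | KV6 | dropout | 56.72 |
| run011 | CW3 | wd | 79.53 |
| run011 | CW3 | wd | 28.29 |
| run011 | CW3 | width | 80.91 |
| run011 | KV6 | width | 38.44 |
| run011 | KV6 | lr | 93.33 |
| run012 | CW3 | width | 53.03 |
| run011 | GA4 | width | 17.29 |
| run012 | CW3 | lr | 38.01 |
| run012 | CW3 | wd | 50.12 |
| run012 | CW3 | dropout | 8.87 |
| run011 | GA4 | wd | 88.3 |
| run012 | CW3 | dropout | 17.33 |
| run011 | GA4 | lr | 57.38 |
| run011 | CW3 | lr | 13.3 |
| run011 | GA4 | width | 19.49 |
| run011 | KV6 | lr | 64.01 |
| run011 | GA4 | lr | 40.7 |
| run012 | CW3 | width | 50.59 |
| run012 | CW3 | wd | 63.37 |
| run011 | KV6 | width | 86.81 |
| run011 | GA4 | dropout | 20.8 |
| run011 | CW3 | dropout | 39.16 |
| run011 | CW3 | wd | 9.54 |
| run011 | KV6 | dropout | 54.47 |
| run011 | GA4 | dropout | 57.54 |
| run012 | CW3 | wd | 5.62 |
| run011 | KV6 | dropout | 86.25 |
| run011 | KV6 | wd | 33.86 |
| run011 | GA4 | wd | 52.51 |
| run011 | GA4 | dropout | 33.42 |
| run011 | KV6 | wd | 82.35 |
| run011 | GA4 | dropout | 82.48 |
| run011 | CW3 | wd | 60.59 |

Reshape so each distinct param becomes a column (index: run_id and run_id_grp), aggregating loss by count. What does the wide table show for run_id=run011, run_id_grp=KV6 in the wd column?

5

Rows with run_id=run011, run_id_grp=KV6 and param=wd: loss values are 87.73, 52.6, 57.57, 33.86, 82.35.
5 rows match — count = 5.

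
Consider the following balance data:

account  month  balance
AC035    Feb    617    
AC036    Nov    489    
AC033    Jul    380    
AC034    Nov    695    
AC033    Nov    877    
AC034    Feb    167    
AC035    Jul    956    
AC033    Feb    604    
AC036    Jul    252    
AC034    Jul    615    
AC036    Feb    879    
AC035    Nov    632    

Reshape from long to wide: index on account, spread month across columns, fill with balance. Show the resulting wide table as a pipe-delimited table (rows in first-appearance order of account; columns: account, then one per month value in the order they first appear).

| account | Feb | Nov | Jul |
| AC035 | 617 | 632 | 956 |
| AC036 | 879 | 489 | 252 |
| AC033 | 604 | 877 | 380 |
| AC034 | 167 | 695 | 615 |

Columns: account plus the 3 distinct month values (Feb, Nov, Jul).
For example, row AC035 column Feb takes balance=617 from the long row (AC035, Feb).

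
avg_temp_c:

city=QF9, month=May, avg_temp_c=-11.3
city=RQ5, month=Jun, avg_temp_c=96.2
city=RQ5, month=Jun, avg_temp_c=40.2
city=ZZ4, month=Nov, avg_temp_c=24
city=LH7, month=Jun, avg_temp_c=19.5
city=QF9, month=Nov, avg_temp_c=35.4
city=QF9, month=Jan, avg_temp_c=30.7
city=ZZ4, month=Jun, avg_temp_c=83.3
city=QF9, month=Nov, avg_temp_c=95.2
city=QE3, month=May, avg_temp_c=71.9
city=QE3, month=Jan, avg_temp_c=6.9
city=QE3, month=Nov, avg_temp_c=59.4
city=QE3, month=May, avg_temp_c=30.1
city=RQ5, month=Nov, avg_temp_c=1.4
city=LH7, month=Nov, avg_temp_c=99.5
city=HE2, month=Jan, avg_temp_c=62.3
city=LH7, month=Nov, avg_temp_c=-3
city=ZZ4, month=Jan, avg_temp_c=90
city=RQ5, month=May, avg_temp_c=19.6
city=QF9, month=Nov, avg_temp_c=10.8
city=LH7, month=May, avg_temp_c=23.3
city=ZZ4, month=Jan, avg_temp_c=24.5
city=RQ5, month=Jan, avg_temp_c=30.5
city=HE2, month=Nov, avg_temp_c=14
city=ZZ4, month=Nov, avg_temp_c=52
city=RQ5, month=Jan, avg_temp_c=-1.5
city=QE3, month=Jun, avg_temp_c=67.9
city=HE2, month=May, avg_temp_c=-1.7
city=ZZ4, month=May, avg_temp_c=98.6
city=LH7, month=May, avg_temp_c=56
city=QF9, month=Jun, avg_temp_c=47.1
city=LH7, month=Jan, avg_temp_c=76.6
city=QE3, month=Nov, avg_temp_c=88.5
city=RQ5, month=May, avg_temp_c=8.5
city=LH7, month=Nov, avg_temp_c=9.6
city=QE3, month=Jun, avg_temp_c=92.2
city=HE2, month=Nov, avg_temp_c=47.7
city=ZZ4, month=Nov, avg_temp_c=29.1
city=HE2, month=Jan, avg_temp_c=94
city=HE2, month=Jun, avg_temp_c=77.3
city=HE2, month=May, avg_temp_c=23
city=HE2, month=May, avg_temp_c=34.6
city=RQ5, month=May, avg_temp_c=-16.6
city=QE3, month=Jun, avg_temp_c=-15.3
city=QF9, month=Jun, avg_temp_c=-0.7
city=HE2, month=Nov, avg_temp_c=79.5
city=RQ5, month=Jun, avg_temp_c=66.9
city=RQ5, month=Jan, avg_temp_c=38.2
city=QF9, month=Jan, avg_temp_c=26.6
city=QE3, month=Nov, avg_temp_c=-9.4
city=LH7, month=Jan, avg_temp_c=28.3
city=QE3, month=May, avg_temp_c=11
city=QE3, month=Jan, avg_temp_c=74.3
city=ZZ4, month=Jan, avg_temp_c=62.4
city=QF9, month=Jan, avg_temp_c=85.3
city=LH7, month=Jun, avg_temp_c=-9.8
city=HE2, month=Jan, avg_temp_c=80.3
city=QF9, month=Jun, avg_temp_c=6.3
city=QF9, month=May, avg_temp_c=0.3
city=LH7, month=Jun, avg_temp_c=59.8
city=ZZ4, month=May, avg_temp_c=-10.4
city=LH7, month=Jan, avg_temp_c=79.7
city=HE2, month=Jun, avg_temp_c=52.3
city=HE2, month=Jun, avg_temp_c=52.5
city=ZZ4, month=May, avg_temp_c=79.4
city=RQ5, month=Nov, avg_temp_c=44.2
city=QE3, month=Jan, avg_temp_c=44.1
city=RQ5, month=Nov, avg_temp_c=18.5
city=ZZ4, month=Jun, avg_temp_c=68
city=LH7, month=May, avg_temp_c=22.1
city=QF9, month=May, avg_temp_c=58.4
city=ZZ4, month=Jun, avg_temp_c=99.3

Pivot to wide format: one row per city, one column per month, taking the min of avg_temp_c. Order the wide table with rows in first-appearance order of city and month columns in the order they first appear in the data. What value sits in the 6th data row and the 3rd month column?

With rows in first-appearance order of city, row 6 is city=HE2. month columns in first-appearance order: May, Jun, Nov, Jan; column 3 is Nov.
Long rows with city=HE2, month=Nov: min(14, 47.7, 79.5) = 14.

14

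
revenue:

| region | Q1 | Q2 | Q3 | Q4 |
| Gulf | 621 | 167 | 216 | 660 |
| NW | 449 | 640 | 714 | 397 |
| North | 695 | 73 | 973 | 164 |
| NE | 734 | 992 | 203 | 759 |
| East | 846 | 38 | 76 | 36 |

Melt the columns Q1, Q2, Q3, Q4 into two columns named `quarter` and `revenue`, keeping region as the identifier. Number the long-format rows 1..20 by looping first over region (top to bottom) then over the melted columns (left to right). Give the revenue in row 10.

73

20 rows total (5 × 4). Row 10: index ⌊(10-1)/4⌋ = 2 into region → North; (10-1) mod 4 = 1 into the melted columns → Q2.
So row 10 is (North, Q2, 73); revenue = 73.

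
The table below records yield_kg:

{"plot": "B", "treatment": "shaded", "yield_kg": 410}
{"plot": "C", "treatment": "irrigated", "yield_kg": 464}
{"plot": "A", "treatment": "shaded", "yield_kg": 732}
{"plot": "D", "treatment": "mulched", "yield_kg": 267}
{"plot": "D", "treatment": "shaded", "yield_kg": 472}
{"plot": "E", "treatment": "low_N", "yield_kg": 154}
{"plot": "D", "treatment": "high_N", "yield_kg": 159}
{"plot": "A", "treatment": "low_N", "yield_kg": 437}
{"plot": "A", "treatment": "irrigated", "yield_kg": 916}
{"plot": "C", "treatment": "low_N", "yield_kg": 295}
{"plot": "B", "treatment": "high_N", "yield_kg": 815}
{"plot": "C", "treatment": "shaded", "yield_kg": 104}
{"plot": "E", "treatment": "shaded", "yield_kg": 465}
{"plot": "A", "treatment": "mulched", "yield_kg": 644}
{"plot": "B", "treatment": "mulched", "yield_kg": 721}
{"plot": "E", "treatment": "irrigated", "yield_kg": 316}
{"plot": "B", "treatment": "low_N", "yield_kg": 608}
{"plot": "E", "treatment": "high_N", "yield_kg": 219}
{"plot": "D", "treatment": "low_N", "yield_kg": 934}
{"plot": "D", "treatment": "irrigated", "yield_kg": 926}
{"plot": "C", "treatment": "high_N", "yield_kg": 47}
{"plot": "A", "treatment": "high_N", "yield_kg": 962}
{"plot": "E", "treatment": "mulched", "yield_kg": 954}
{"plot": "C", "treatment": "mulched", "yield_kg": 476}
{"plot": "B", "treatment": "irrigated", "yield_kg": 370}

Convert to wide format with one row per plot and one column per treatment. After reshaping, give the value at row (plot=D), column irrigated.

Wide layout: rows indexed by plot, columns are the 5 distinct treatment values (shaded, irrigated, mulched, low_N, high_N).
Cell (plot=D, treatment=irrigated) draws from the long row where plot=D and treatment=irrigated, which has yield_kg=926.

926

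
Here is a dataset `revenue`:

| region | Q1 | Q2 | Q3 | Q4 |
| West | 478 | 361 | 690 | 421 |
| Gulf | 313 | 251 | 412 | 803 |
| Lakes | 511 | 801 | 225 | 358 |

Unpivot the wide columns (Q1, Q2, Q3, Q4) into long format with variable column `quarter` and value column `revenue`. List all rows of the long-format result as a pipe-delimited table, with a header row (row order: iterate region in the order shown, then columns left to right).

Each (region, column) pair becomes one row: 3 × 4 = 12 rows.
For example, (West, Q1) → revenue=478.

| region | quarter | revenue |
| West | Q1 | 478 |
| West | Q2 | 361 |
| West | Q3 | 690 |
| West | Q4 | 421 |
| Gulf | Q1 | 313 |
| Gulf | Q2 | 251 |
| Gulf | Q3 | 412 |
| Gulf | Q4 | 803 |
| Lakes | Q1 | 511 |
| Lakes | Q2 | 801 |
| Lakes | Q3 | 225 |
| Lakes | Q4 | 358 |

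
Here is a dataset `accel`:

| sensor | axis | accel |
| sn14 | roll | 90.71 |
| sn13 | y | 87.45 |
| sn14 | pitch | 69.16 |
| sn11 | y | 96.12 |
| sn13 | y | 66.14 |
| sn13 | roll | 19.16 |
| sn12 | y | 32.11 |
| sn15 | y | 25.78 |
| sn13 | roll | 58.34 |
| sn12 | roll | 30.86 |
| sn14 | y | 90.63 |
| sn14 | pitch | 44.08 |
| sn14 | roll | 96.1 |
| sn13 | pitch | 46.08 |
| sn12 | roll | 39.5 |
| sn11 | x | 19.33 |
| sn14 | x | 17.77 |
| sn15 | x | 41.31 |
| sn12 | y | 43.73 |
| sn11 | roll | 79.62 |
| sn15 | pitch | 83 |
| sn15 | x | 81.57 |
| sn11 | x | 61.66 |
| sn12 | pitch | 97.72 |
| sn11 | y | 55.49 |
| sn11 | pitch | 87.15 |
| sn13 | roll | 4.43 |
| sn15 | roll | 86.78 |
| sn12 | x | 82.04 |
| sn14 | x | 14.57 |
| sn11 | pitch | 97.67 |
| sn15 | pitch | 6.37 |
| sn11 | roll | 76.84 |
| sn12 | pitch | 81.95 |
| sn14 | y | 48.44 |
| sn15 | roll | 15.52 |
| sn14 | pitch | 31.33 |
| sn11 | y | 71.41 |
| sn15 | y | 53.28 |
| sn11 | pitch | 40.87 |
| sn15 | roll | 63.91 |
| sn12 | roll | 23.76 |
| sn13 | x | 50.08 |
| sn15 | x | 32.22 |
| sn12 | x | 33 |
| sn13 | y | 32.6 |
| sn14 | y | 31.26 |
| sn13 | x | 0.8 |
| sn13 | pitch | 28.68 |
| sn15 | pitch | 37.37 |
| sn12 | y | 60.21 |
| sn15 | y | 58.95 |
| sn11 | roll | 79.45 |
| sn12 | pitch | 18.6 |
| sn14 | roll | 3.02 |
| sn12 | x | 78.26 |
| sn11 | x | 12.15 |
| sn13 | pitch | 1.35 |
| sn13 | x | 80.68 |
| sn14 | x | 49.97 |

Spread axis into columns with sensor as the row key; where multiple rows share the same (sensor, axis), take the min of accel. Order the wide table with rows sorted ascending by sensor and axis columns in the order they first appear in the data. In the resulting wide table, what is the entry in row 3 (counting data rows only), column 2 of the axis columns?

32.6

With rows sorted ascending by sensor, row 3 is sensor=sn13. axis columns in first-appearance order: roll, y, pitch, x; column 2 is y.
Long rows with sensor=sn13, axis=y: min(87.45, 66.14, 32.6) = 32.6.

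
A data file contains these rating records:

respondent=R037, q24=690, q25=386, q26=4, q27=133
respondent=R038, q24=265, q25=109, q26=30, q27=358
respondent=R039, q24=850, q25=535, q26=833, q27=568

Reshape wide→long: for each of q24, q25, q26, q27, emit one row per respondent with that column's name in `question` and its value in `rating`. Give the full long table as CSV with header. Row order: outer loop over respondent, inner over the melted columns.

Each (respondent, column) pair becomes one row: 3 × 4 = 12 rows.
For example, (R037, q24) → rating=690.

respondent,question,rating
R037,q24,690
R037,q25,386
R037,q26,4
R037,q27,133
R038,q24,265
R038,q25,109
R038,q26,30
R038,q27,358
R039,q24,850
R039,q25,535
R039,q26,833
R039,q27,568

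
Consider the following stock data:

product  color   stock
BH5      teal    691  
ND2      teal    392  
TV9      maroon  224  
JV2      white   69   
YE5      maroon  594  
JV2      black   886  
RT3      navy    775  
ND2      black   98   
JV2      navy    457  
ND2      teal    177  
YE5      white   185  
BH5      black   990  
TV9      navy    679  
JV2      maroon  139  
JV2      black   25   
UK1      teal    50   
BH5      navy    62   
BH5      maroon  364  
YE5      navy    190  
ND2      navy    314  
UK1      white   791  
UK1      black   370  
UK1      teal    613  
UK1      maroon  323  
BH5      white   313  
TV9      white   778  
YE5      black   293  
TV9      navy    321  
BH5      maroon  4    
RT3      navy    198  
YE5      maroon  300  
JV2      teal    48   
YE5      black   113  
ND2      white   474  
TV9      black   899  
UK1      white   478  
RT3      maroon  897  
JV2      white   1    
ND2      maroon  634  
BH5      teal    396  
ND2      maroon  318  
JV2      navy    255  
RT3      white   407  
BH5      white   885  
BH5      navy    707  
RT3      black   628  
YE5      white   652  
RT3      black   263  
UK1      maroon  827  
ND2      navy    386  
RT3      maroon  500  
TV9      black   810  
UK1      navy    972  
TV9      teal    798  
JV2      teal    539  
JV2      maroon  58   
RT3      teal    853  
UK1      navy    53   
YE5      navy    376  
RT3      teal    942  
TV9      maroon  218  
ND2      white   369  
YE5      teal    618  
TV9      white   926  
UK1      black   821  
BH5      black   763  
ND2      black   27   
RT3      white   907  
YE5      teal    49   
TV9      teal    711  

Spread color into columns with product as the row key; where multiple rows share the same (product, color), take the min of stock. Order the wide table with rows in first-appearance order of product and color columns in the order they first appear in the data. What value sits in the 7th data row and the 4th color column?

370

With rows in first-appearance order of product, row 7 is product=UK1. color columns in first-appearance order: teal, maroon, white, black, navy; column 4 is black.
Long rows with product=UK1, color=black: min(370, 821) = 370.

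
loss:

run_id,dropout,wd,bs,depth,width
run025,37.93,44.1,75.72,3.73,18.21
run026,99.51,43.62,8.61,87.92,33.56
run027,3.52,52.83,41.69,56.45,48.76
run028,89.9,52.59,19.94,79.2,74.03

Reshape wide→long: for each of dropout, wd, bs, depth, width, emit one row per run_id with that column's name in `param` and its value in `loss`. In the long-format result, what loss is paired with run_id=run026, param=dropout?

99.51

Unpivoting turns each (run_id, wide-column) pair into one long row.
The wide cell at row run026, column dropout holds 99.51, so the long row (run026, dropout) has loss=99.51.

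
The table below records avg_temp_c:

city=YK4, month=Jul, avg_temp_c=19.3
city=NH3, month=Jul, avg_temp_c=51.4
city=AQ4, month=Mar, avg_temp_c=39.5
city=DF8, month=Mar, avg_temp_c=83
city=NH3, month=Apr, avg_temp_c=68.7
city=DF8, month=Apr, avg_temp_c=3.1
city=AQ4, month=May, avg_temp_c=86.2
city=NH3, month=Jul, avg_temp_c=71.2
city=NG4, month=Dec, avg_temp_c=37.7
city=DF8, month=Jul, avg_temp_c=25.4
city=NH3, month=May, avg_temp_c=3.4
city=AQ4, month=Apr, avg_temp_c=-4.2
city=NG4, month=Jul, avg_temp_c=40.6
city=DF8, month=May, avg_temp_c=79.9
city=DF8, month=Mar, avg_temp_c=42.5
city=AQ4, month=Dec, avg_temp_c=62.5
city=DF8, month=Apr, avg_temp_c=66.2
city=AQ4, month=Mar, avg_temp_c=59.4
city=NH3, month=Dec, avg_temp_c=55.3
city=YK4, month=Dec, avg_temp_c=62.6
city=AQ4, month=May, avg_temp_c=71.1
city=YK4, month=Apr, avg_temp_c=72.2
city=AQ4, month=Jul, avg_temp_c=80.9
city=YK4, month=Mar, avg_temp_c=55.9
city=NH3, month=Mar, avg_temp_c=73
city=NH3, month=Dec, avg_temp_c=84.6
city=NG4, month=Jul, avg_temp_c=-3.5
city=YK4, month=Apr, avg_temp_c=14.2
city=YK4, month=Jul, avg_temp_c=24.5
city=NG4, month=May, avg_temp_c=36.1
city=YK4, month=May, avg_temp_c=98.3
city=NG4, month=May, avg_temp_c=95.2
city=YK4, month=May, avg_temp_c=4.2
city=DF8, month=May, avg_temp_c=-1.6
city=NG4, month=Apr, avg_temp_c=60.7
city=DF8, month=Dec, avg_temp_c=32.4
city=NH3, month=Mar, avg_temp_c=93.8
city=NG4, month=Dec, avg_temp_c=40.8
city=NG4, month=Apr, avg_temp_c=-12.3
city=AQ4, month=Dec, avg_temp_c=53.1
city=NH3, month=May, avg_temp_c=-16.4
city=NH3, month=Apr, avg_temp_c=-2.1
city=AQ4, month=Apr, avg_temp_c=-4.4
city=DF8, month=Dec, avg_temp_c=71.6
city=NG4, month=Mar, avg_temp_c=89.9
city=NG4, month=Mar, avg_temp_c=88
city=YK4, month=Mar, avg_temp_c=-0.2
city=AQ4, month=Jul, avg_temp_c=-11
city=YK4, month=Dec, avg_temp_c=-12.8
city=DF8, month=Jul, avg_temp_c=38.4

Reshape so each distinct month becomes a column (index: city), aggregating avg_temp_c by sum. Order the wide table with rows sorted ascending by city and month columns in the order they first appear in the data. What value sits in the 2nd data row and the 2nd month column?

With rows sorted ascending by city, row 2 is city=DF8. month columns in first-appearance order: Jul, Mar, Apr, May, Dec; column 2 is Mar.
Long rows with city=DF8, month=Mar: 83 + 42.5 = 125.5.

125.5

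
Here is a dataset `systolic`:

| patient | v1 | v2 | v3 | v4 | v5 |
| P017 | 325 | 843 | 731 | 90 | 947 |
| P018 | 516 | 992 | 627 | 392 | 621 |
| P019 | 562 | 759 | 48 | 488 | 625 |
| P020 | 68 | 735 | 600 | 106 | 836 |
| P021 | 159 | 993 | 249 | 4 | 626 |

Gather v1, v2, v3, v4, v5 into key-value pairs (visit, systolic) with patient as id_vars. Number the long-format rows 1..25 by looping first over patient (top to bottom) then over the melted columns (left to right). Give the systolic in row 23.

249

25 rows total (5 × 5). Row 23: index ⌊(23-1)/5⌋ = 4 into patient → P021; (23-1) mod 5 = 2 into the melted columns → v3.
So row 23 is (P021, v3, 249); systolic = 249.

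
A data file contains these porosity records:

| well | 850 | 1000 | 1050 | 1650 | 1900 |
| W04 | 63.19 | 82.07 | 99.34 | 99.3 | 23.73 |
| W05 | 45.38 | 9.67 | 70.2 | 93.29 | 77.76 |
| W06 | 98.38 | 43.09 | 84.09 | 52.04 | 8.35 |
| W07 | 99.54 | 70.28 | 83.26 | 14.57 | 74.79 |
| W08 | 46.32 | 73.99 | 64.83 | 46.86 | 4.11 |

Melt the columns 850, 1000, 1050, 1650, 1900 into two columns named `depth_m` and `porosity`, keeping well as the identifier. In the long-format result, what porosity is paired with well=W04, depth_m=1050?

Unpivoting turns each (well, wide-column) pair into one long row.
The wide cell at row W04, column 1050 holds 99.34, so the long row (W04, 1050) has porosity=99.34.

99.34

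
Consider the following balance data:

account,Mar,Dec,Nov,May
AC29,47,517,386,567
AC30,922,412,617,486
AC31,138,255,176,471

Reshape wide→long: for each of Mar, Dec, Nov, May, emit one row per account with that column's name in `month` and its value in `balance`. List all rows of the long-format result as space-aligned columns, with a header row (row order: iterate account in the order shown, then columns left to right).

account  month  balance
AC29     Mar    47     
AC29     Dec    517    
AC29     Nov    386    
AC29     May    567    
AC30     Mar    922    
AC30     Dec    412    
AC30     Nov    617    
AC30     May    486    
AC31     Mar    138    
AC31     Dec    255    
AC31     Nov    176    
AC31     May    471    

Each (account, column) pair becomes one row: 3 × 4 = 12 rows.
For example, (AC29, Mar) → balance=47.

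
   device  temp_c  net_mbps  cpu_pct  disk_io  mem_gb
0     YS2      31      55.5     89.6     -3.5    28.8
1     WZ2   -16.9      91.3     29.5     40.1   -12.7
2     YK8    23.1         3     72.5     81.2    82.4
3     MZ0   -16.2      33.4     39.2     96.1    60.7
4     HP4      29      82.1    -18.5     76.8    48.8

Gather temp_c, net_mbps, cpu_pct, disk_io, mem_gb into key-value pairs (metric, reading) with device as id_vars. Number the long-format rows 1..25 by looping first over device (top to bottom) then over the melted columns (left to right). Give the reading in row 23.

-18.5

25 rows total (5 × 5). Row 23: index ⌊(23-1)/5⌋ = 4 into device → HP4; (23-1) mod 5 = 2 into the melted columns → cpu_pct.
So row 23 is (HP4, cpu_pct, -18.5); reading = -18.5.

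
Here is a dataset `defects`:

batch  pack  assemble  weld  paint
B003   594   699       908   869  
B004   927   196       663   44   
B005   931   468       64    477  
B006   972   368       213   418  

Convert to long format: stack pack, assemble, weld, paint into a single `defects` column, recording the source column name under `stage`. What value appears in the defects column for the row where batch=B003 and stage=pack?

594

Unpivoting turns each (batch, wide-column) pair into one long row.
The wide cell at row B003, column pack holds 594, so the long row (B003, pack) has defects=594.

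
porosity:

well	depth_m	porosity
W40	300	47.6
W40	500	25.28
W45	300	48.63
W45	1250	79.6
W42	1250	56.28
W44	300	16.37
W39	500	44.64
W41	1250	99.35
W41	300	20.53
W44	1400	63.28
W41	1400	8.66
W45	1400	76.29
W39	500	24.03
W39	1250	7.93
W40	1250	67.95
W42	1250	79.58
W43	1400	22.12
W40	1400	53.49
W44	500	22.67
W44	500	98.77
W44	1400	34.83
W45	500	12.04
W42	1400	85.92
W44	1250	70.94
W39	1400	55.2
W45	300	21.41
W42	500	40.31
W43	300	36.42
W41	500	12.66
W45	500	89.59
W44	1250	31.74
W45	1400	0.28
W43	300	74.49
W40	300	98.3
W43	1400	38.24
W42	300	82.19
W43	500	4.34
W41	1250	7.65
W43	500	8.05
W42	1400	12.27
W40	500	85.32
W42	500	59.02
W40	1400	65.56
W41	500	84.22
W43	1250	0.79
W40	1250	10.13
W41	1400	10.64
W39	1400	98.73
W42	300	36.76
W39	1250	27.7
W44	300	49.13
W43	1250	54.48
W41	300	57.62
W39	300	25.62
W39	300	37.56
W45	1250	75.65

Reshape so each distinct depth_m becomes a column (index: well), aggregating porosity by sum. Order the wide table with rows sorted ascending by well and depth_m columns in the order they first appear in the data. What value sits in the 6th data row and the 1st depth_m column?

65.50

With rows sorted ascending by well, row 6 is well=W44. depth_m columns in first-appearance order: 300, 500, 1250, 1400; column 1 is 300.
Long rows with well=W44, depth_m=300: 16.37 + 49.13 = 65.50.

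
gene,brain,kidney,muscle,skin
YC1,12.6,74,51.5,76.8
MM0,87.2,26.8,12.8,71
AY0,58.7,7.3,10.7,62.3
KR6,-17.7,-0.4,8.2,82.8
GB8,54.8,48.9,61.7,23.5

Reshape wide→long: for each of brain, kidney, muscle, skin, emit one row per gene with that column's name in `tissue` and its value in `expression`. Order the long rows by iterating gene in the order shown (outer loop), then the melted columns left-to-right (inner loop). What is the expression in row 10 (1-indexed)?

7.3

20 rows total (5 × 4). Row 10: index ⌊(10-1)/4⌋ = 2 into gene → AY0; (10-1) mod 4 = 1 into the melted columns → kidney.
So row 10 is (AY0, kidney, 7.3); expression = 7.3.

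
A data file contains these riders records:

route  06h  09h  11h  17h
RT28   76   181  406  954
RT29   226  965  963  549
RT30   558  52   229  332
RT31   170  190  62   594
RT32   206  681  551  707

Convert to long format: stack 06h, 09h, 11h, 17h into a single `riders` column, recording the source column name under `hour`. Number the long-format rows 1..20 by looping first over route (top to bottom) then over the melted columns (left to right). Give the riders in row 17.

20 rows total (5 × 4). Row 17: index ⌊(17-1)/4⌋ = 4 into route → RT32; (17-1) mod 4 = 0 into the melted columns → 06h.
So row 17 is (RT32, 06h, 206); riders = 206.

206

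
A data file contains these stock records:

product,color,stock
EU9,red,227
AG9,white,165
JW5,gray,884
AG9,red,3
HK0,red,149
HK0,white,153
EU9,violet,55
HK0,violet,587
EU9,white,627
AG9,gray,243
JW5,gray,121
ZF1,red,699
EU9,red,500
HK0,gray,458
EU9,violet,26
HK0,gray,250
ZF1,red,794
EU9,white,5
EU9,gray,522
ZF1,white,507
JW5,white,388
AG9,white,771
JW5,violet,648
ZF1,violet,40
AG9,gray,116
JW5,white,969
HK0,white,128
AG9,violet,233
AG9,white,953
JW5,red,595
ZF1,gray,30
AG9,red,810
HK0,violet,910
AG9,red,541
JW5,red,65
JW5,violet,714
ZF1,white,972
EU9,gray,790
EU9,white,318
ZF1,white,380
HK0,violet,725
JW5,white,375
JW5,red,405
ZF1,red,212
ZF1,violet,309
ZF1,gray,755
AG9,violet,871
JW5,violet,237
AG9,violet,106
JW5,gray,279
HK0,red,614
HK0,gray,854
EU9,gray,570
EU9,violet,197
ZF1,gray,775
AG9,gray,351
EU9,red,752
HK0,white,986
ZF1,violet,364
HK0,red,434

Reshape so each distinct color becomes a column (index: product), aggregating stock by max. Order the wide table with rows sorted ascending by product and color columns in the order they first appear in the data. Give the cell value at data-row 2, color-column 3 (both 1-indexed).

790

With rows sorted ascending by product, row 2 is product=EU9. color columns in first-appearance order: red, white, gray, violet; column 3 is gray.
Long rows with product=EU9, color=gray: max(522, 790, 570) = 790.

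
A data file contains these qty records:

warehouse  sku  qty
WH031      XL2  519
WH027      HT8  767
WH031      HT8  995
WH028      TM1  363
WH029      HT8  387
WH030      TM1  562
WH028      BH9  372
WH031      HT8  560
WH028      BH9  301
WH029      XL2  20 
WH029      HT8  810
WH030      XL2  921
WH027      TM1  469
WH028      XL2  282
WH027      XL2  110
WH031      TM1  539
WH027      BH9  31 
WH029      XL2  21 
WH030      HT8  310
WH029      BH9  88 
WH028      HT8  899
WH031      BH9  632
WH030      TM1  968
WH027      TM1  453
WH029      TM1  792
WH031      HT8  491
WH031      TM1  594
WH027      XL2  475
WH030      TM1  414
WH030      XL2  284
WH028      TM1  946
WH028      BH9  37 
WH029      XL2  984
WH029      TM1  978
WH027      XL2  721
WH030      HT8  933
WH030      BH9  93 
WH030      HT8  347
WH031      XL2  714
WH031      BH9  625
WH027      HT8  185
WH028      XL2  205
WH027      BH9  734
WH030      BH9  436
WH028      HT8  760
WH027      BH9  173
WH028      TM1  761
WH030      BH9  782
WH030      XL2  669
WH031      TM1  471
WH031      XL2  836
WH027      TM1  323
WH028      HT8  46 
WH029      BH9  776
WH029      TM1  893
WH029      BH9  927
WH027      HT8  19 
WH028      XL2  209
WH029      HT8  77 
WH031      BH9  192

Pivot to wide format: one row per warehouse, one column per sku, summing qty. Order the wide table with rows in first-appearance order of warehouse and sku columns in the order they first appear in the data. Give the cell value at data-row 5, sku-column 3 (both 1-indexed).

1944

With rows in first-appearance order of warehouse, row 5 is warehouse=WH030. sku columns in first-appearance order: XL2, HT8, TM1, BH9; column 3 is TM1.
Long rows with warehouse=WH030, sku=TM1: 562 + 968 + 414 = 1944.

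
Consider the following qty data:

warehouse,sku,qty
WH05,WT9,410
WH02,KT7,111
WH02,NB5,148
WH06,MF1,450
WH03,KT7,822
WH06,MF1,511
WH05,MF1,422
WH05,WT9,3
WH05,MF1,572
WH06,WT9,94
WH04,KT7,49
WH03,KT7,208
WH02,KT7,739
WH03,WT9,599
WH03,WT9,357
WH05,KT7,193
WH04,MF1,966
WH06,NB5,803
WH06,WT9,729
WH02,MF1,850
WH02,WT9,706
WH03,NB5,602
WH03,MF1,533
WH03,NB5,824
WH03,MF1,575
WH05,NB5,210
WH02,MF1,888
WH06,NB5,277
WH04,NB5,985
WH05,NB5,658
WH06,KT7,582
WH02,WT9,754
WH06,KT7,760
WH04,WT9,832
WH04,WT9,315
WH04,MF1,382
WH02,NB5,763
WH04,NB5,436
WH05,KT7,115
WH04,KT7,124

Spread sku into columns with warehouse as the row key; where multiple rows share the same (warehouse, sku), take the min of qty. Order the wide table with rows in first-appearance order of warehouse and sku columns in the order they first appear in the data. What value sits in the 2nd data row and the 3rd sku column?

148

With rows in first-appearance order of warehouse, row 2 is warehouse=WH02. sku columns in first-appearance order: WT9, KT7, NB5, MF1; column 3 is NB5.
Long rows with warehouse=WH02, sku=NB5: min(148, 763) = 148.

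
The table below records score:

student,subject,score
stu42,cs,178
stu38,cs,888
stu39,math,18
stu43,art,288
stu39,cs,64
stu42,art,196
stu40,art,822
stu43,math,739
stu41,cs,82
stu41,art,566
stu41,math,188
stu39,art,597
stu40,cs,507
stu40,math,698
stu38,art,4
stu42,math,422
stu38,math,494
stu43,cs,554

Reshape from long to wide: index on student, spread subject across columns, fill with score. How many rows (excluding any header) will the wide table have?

6 distinct student values → 6 rows.

6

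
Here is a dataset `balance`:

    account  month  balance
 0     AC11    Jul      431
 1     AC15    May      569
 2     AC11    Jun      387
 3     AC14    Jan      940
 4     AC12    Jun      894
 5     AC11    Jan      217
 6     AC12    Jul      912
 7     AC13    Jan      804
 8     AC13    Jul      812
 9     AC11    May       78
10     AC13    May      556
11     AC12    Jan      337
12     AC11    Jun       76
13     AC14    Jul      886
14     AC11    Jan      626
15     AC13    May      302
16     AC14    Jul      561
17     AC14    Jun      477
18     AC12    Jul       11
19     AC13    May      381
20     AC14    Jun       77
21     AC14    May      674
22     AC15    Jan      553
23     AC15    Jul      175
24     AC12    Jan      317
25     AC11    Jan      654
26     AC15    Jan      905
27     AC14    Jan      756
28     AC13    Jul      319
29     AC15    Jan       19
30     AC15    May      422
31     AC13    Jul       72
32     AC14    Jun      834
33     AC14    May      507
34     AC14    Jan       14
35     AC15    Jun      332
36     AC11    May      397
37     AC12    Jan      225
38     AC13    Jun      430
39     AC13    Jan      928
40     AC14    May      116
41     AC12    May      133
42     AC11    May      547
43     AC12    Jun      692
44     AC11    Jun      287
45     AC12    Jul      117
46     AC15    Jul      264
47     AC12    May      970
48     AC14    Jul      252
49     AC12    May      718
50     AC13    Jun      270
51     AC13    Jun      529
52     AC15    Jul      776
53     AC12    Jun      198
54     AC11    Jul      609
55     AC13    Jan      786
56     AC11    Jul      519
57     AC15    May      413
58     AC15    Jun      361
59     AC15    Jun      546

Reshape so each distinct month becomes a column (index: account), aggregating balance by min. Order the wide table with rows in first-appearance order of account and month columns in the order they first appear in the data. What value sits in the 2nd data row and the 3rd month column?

With rows in first-appearance order of account, row 2 is account=AC15. month columns in first-appearance order: Jul, May, Jun, Jan; column 3 is Jun.
Long rows with account=AC15, month=Jun: min(332, 361, 546) = 332.

332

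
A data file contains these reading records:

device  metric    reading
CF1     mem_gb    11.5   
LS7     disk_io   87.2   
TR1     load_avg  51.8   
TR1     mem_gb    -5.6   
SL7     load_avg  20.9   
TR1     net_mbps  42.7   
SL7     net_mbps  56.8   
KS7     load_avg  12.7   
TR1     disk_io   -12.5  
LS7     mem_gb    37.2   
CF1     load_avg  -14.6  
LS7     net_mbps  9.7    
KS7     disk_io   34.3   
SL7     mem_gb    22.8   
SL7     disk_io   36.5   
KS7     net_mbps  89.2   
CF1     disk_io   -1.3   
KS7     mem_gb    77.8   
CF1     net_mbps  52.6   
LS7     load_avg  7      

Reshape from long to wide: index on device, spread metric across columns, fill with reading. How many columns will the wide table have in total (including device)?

5

1 column for device plus 4 distinct metric values → 5 columns.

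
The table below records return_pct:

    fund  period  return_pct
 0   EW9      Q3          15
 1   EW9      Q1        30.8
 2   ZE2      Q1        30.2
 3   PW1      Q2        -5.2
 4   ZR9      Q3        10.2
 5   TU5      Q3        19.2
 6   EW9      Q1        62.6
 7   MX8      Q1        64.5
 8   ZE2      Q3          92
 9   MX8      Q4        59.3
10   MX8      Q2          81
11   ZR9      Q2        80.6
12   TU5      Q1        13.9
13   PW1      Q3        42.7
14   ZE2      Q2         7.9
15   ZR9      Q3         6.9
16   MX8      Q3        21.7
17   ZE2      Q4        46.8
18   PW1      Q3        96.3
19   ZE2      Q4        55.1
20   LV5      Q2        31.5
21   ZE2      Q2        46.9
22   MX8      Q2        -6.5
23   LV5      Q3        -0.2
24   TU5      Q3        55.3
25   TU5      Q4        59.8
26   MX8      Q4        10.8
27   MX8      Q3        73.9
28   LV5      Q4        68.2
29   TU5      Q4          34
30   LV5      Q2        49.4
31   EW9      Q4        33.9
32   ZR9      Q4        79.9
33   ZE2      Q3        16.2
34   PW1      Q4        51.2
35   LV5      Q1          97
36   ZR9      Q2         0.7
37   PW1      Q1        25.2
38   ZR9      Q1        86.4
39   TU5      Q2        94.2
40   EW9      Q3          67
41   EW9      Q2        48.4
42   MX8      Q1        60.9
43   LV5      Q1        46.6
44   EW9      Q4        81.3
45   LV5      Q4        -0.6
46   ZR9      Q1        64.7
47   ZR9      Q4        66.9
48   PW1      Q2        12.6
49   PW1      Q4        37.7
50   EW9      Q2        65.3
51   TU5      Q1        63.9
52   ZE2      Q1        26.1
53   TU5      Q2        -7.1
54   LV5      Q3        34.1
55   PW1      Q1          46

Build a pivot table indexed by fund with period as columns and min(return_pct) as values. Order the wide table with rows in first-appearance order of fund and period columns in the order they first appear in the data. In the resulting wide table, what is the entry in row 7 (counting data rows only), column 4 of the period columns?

With rows in first-appearance order of fund, row 7 is fund=LV5. period columns in first-appearance order: Q3, Q1, Q2, Q4; column 4 is Q4.
Long rows with fund=LV5, period=Q4: min(68.2, -0.6) = -0.6.

-0.6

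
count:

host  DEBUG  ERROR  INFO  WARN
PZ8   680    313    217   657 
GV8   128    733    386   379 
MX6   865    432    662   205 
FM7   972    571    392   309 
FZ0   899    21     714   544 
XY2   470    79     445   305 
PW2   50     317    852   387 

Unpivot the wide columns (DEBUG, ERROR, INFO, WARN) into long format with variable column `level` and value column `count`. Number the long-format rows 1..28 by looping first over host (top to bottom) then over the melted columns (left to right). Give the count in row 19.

714

28 rows total (7 × 4). Row 19: index ⌊(19-1)/4⌋ = 4 into host → FZ0; (19-1) mod 4 = 2 into the melted columns → INFO.
So row 19 is (FZ0, INFO, 714); count = 714.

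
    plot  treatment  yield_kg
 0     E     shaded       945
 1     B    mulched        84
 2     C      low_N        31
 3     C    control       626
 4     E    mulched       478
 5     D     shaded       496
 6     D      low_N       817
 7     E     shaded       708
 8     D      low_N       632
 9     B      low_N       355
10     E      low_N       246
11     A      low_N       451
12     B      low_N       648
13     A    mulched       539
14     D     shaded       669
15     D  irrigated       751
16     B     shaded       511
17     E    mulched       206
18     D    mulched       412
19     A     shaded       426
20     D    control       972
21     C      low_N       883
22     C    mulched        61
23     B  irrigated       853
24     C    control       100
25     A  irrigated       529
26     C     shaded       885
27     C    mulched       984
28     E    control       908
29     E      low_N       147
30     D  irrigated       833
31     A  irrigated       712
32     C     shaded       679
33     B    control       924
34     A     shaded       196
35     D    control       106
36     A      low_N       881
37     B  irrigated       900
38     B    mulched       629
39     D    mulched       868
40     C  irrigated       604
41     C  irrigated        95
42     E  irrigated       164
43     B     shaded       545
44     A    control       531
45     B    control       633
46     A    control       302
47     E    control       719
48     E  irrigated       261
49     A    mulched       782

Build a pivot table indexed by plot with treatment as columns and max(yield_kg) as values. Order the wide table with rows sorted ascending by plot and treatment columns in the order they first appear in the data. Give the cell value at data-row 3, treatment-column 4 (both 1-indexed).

626

With rows sorted ascending by plot, row 3 is plot=C. treatment columns in first-appearance order: shaded, mulched, low_N, control, irrigated; column 4 is control.
Long rows with plot=C, treatment=control: max(626, 100) = 626.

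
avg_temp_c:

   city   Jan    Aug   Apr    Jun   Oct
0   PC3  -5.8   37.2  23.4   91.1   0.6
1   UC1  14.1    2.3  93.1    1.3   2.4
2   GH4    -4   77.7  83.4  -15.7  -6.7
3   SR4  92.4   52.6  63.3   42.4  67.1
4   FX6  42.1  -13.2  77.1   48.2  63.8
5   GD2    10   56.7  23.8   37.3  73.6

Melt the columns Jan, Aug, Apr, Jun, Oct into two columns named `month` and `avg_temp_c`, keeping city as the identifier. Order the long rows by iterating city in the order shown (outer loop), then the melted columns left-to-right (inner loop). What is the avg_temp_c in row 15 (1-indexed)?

30 rows total (6 × 5). Row 15: index ⌊(15-1)/5⌋ = 2 into city → GH4; (15-1) mod 5 = 4 into the melted columns → Oct.
So row 15 is (GH4, Oct, -6.7); avg_temp_c = -6.7.

-6.7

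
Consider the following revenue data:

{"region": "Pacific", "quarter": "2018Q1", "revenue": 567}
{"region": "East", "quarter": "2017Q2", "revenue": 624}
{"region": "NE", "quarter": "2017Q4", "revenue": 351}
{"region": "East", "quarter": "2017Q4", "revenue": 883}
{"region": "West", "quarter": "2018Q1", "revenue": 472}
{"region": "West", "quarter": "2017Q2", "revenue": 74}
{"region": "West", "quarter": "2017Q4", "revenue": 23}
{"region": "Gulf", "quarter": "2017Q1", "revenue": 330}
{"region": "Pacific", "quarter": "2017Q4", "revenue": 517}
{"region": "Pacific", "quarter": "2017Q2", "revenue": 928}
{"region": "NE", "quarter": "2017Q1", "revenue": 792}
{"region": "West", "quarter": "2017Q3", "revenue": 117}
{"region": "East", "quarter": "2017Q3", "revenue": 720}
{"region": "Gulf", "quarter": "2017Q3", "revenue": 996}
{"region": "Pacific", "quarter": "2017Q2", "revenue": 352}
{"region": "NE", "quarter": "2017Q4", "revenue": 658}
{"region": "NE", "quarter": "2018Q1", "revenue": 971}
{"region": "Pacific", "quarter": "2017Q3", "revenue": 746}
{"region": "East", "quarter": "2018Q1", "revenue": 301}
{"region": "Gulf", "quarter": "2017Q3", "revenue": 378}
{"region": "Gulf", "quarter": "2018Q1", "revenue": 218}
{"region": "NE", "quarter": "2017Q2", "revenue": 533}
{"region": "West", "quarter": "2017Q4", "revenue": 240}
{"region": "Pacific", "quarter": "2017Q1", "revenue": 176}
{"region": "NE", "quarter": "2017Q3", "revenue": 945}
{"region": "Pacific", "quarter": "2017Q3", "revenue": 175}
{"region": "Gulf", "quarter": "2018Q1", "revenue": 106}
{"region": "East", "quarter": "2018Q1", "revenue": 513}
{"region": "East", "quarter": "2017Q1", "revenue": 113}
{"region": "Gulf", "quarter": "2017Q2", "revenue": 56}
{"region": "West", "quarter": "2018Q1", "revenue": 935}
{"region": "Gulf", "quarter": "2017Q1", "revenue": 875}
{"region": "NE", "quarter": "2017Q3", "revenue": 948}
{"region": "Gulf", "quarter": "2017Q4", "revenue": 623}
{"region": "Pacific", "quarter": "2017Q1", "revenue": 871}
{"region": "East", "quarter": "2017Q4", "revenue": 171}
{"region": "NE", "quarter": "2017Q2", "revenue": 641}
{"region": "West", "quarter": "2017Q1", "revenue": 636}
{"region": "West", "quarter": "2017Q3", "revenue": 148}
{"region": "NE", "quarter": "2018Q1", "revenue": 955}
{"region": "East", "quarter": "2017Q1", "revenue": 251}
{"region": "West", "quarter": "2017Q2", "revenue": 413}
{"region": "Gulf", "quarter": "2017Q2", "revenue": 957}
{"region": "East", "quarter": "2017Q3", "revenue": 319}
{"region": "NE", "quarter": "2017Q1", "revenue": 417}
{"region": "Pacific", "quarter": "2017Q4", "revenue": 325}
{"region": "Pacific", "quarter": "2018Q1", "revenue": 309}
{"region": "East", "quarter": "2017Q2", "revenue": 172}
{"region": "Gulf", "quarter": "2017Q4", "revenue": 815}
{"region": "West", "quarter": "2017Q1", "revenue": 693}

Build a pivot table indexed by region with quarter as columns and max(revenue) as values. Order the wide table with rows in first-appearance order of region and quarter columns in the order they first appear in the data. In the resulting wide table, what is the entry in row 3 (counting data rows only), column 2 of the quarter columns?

With rows in first-appearance order of region, row 3 is region=NE. quarter columns in first-appearance order: 2018Q1, 2017Q2, 2017Q4, 2017Q1, 2017Q3; column 2 is 2017Q2.
Long rows with region=NE, quarter=2017Q2: max(533, 641) = 641.

641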